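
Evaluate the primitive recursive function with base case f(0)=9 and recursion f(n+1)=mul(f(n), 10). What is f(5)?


f(0) = 9
f(1) = mul(f(0), 10) = mul(9, 10) = 90
f(2) = mul(f(1), 10) = mul(90, 10) = 900
f(3) = mul(f(2), 10) = mul(900, 10) = 9000
f(4) = mul(f(3), 10) = mul(9000, 10) = 90000
f(5) = mul(f(4), 10) = mul(90000, 10) = 900000


900000


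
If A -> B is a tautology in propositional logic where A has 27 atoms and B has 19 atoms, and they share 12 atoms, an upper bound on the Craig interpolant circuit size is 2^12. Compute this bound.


Shared atoms = 12
Craig interpolant size bound = 2^12
= 4096

4096


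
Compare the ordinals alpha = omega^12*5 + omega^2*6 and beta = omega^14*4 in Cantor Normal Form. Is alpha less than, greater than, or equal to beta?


Compare term by term from highest exponent:
alpha = omega^12*5 + omega^2*6
beta = omega^14*4
Term 1: alpha has omega^12*5, beta has omega^14*4
Term 2: alpha has omega^2*6, beta has omega^0*0
Result: alpha < beta

alpha < beta


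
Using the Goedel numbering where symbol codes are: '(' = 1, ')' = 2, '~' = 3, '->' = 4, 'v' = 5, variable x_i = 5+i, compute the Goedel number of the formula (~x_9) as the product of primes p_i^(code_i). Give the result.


Formula: (~x_9)
Symbol codes: [1, 3, 14, 2]
Primes: [2, 3, 5, 7]
p_1^1 = 2^1 = 2
p_2^3 = 3^3 = 27
p_3^14 = 5^14 = 6103515625
p_4^2 = 7^2 = 49
Product = 16149902343750

16149902343750


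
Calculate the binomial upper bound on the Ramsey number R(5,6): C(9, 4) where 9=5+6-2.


R(5,6) <= C(5+6-2, 5-1) = C(9, 4)
C(9, 4) = 9! / (4! * 5!)
= 126

126


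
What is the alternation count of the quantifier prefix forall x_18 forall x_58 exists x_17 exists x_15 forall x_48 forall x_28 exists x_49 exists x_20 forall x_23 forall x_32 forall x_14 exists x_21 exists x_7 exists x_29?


Walk the prefix and count type changes:
  position 1: forall -> forall
  position 2: forall -> exists <-- alternation
  position 3: exists -> exists
  position 4: exists -> forall <-- alternation
  position 5: forall -> forall
  position 6: forall -> exists <-- alternation
  position 7: exists -> exists
  position 8: exists -> forall <-- alternation
  position 9: forall -> forall
  position 10: forall -> forall
  position 11: forall -> exists <-- alternation
  position 12: exists -> exists
  position 13: exists -> exists
Total alternations = 5

5


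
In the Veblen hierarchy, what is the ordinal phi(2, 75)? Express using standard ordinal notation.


phi(2, 75):
phi(2, beta) = zeta_beta (the beta-th zeta number, fixed point of epsilon).
phi(2, 75) = zeta_75

zeta_75


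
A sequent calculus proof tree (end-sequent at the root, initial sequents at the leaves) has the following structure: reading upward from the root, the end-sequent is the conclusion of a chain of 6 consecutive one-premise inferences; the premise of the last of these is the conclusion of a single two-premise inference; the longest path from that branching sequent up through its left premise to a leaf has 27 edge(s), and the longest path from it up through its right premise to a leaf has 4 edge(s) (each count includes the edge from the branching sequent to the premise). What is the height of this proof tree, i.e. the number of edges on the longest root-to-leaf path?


Longest path through the left premise: 27 edges (measured from the branching sequent)
Longest path through the right premise: 4 edges
Height of the subtree rooted at the branching sequent: max(27, 4) = 27
The branching sequent sits 6 edges above the root (the chain of one-premise inferences), so height = 27 + 6 = 33

33


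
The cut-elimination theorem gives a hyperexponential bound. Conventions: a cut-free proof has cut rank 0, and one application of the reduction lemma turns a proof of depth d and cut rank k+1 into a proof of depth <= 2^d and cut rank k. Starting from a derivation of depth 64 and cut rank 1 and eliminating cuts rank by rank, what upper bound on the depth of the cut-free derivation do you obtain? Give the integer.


Each rank reduction sends depth d to at most 2^d; cut rank r needs r reductions.
2_0(64) = 64
2_1(64) = 2^64 = 18446744073709551616
Cut-free depth bound = 18446744073709551616

18446744073709551616


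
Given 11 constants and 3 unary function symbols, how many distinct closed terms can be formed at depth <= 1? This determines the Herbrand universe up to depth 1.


Herbrand terms by depth:
Depth 0: 11 constants
Depth 1: 33 new terms (running total: 44)
Total distinct ground terms = 44

44


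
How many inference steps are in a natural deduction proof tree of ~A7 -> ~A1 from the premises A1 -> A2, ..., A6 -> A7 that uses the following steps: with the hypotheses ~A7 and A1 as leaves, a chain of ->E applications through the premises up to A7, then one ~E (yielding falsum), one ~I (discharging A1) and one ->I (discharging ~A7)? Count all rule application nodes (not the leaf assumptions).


From hypothesis A1, 6 ->E steps along the 6 premises yield A7.
~E with hypothesis ~A7 gives falsum (1 node); ~I discharging A1 gives ~A1 (1 node); ->I discharging ~A7 gives the goal (1 node).
Total = 6 + 3 = 9 inference nodes.

9


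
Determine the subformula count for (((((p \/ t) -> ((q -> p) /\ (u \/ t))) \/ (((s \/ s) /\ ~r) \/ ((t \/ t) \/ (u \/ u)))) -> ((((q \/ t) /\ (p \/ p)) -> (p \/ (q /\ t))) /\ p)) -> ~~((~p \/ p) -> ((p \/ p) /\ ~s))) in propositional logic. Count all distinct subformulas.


Formula: (((((p \/ t) -> ((q -> p) /\ (u \/ t))) \/ (((s \/ s) /\ ~r) \/ ((t \/ t) \/ (u \/ u)))) -> ((((q \/ t) /\ (p \/ p)) -> (p \/ (q /\ t))) /\ p)) -> ~~((~p \/ p) -> ((p \/ p) /\ ~s)))
Subformulas found:
  1. r
  2. p
  3. q
  4. u
  5. s
  6. t
  7. ~p
  8. ~s
  9. ~r
  10. (s \/ s)
  11. (t \/ t)
  12. (q \/ t)
  13. (q -> p)
  14. (u \/ t)
  15. (q /\ t)
  16. (p \/ p)
  17. (p \/ t)
  18. (u \/ u)
  19. (~p \/ p)
  20. (p \/ (q /\ t))
  21. ((s \/ s) /\ ~r)
  22. ((p \/ p) /\ ~s)
  23. ((t \/ t) \/ (u \/ u))
  24. ((q -> p) /\ (u \/ t))
  25. ((q \/ t) /\ (p \/ p))
  26. ((~p \/ p) -> ((p \/ p) /\ ~s))
  27. ~((~p \/ p) -> ((p \/ p) /\ ~s))
  28. ~~((~p \/ p) -> ((p \/ p) /\ ~s))
  29. ((p \/ t) -> ((q -> p) /\ (u \/ t)))
  30. (((q \/ t) /\ (p \/ p)) -> (p \/ (q /\ t)))
  31. (((s \/ s) /\ ~r) \/ ((t \/ t) \/ (u \/ u)))
  32. ((((q \/ t) /\ (p \/ p)) -> (p \/ (q /\ t))) /\ p)
  33. (((p \/ t) -> ((q -> p) /\ (u \/ t))) \/ (((s \/ s) /\ ~r) \/ ((t \/ t) \/ (u \/ u))))
  34. ((((p \/ t) -> ((q -> p) /\ (u \/ t))) \/ (((s \/ s) /\ ~r) \/ ((t \/ t) \/ (u \/ u)))) -> ((((q \/ t) /\ (p \/ p)) -> (p \/ (q /\ t))) /\ p))
  35. (((((p \/ t) -> ((q -> p) /\ (u \/ t))) \/ (((s \/ s) /\ ~r) \/ ((t \/ t) \/ (u \/ u)))) -> ((((q \/ t) /\ (p \/ p)) -> (p \/ (q /\ t))) /\ p)) -> ~~((~p \/ p) -> ((p \/ p) /\ ~s)))
Total distinct subformulas = 35

35


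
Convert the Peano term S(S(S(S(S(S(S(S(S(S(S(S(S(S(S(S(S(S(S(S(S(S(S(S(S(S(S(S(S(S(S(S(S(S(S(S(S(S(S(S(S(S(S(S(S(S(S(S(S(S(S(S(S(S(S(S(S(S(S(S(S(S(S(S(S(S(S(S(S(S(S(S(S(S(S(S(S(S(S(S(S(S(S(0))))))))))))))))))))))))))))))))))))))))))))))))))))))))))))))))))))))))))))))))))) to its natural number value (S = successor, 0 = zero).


Counting successors applied to 0:
83 applications of S to 0 = 83

83


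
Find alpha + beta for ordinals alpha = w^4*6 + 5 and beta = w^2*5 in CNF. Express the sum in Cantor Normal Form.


Ordinal addition (w^4*6 + 5) + w^2*5:
alpha's leading term has exponent 4 > beta's exponent 2, so it survives.
alpha's tail term has exponent 0 < beta's exponent 2, so it is absorbed by beta.
In ordinal addition, any term followed by a strictly larger-exponent term is absorbed.
Result = w^4*6 + w^2*5

w^4*6 + w^2*5


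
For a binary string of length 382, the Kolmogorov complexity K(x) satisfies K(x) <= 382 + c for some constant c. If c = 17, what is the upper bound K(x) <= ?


K(x) <= |x| + c = 382 + 17 = 399

399


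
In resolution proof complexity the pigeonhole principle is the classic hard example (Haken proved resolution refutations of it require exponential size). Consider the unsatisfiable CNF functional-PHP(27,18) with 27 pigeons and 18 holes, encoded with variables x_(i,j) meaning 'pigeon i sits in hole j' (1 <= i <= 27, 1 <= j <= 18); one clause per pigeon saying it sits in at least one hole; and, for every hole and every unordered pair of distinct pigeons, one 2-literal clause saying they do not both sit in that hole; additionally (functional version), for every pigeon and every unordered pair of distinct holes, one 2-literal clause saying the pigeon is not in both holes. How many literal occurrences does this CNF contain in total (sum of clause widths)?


functional-PHP(27,18): 27 pigeons, 18 holes, 27*18 = 486 variables.
- pigeon clauses: one per pigeon -> 27 clauses of width 18 -> 486 literals
- hole clauses: 18 holes * C(27,2) = 18 * 351 -> 6318 clauses of width 2 -> 12636 literals
- functional clauses: 27 pigeons * C(18,2) = 27 * 153 -> 4131 clauses of width 2 -> 8262 literals
Total literal occurrences = 486 + 12636 + 8262 = 21384

21384


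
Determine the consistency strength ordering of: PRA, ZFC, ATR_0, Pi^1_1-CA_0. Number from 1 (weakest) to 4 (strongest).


Ordering by consistency strength:
1. PRA
2. ATR_0
3. Pi^1_1-CA_0
4. ZFC


PRA=1, ZFC=4, ATR_0=2, Pi^1_1-CA_0=3


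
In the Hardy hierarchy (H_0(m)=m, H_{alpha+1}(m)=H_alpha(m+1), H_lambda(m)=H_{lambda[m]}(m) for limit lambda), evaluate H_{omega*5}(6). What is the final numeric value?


H_{omega*5}(6):
For the Hardy hierarchy, H_{omega*k}(n) = 2^k * n.
2^5 = 32.
32 * 6 = 192

192


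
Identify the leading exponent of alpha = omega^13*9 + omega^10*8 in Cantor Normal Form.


CNF: omega^13*9 + omega^10*8
The leading term is omega^13*9, which has exponent 13.

13


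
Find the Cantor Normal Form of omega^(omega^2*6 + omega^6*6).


omega^(omega^2*6 + omega^6*6):
In ordinal addition a term is absorbed by a following term of strictly larger exponent: 2 < 6, so omega^2*6 + omega^6*6 = omega^6*6.
omega raised to a CNF ordinal is a single CNF term: Result = omega^(omega^6*6)

omega^(omega^6*6)


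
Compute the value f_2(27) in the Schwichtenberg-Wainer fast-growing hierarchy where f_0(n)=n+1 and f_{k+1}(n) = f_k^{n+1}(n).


f_2(27) = f_1^28(27)
f_1(m) = 2m + 1.
Iterating: f_1^k(n) = 2^k*(n+1) - 1.
f_2(27) = 2^28*(27+1) - 1 = 268435456*28 - 1 = 7516192767

7516192767


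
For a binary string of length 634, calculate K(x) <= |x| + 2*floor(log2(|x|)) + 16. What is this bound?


floor(log2(634)) = 9
2 * 9 = 18
K(x) <= 634 + 18 + 16 = 668

668


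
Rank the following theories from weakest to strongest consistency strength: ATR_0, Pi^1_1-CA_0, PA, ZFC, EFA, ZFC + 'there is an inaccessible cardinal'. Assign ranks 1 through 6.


Ordering by consistency strength:
1. EFA
2. PA
3. ATR_0
4. Pi^1_1-CA_0
5. ZFC
6. ZFC + 'there is an inaccessible cardinal'


ATR_0=3, Pi^1_1-CA_0=4, PA=2, ZFC=5, EFA=1, ZFC + 'there is an inaccessible cardinal'=6


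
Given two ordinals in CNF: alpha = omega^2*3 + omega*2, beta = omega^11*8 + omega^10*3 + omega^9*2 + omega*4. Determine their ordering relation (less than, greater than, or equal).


Compare term by term from highest exponent:
alpha = omega^2*3 + omega*2
beta = omega^11*8 + omega^10*3 + omega^9*2 + omega*4
Term 1: alpha has omega^2*3, beta has omega^11*8
Term 2: alpha has omega^1*2, beta has omega^10*3
Term 3: alpha has omega^0*0, beta has omega^9*2
Term 4: alpha has omega^0*0, beta has omega^1*4
Result: alpha < beta

alpha < beta


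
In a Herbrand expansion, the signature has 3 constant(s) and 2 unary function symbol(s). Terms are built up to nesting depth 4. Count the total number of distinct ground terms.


Herbrand terms by depth:
Depth 0: 3 constants
Depth 1: 6 new terms (running total: 9)
Depth 2: 12 new terms (running total: 21)
Depth 3: 24 new terms (running total: 45)
Depth 4: 48 new terms (running total: 93)
Total distinct ground terms = 93

93


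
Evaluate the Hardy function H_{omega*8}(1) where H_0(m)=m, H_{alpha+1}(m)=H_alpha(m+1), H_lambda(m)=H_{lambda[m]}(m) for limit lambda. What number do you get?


H_{omega*8}(1):
For the Hardy hierarchy, H_{omega*k}(n) = 2^k * n.
2^8 = 256.
256 * 1 = 256

256


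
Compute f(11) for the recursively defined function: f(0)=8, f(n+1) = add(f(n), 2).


f(0) = 8
f(1) = add(f(0), 2) = add(8, 2) = 10
f(2) = add(f(1), 2) = add(10, 2) = 12
f(3) = add(f(2), 2) = add(12, 2) = 14
f(4) = add(f(3), 2) = add(14, 2) = 16
f(5) = add(f(4), 2) = add(16, 2) = 18
f(6) = add(f(5), 2) = add(18, 2) = 20
f(7) = add(f(6), 2) = add(20, 2) = 22
f(8) = add(f(7), 2) = add(22, 2) = 24
f(9) = add(f(8), 2) = add(24, 2) = 26
f(10) = add(f(9), 2) = add(26, 2) = 28
f(11) = add(f(10), 2) = add(28, 2) = 30


30


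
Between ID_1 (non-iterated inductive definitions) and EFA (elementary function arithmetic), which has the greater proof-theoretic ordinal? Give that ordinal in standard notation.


Proof-theoretic ordinal of ID_1 (non-iterated inductive definitions): psi_0(epsilon_{Omega+1})
Proof-theoretic ordinal of EFA (elementary function arithmetic): omega^3
Comparing: omega^3 < psi_0(epsilon_{Omega+1}).
The larger ordinal is psi_0(epsilon_{Omega+1}) (from ID_1 (non-iterated inductive definitions)).

psi_0(epsilon_{Omega+1})


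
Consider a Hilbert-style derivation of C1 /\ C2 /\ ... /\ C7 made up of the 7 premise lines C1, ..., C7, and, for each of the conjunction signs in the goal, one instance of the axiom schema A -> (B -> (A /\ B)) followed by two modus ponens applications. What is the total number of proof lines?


Conjoining 7 premises:
- 7 premise lines
- the goal has 6 conjunction signs; each costs 1 axiom instance + 2 MP = 3 lines: 3 * 6 = 18
Total = 7 + 18 = 25 lines.

25


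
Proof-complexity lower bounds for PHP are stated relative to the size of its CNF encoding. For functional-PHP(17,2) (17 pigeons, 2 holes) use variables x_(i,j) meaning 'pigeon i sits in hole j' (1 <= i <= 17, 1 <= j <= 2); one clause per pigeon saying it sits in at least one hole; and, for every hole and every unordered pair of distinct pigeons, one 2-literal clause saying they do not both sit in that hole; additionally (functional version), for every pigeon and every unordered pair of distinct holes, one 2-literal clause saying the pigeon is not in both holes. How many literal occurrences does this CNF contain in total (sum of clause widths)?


functional-PHP(17,2): 17 pigeons, 2 holes, 17*2 = 34 variables.
- pigeon clauses: one per pigeon -> 17 clauses of width 2 -> 34 literals
- hole clauses: 2 holes * C(17,2) = 2 * 136 -> 272 clauses of width 2 -> 544 literals
- functional clauses: 17 pigeons * C(2,2) = 17 * 1 -> 17 clauses of width 2 -> 34 literals
Total literal occurrences = 34 + 544 + 34 = 612

612


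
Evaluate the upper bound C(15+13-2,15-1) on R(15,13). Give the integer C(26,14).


R(15,13) <= C(15+13-2, 15-1) = C(26, 14)
C(26, 14) = 26! / (14! * 12!)
= 9657700

9657700


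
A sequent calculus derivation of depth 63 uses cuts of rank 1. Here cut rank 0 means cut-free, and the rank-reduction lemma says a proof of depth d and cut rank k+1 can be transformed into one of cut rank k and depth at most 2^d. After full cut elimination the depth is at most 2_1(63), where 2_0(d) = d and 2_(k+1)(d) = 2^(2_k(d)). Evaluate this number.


Each rank reduction sends depth d to at most 2^d; cut rank r needs r reductions.
2_0(63) = 63
2_1(63) = 2^63 = 9223372036854775808
Cut-free depth bound = 9223372036854775808

9223372036854775808


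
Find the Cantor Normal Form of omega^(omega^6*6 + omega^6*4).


omega^(omega^6*6 + omega^6*4):
Both terms of the exponent have the same exponent 6, so they merge: omega^6*6 + omega^6*4 = omega^6*(6+4) = omega^6*10.
omega raised to a CNF ordinal is a single CNF term: Result = omega^(omega^6*10)

omega^(omega^6*10)


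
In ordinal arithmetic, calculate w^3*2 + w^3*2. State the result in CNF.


Ordinal addition w^3*2 + w^3*2:
Both terms have the same exponent 3.
w^e*c + w^e*d = w^e*(c+d).
Result = w^3*(2+2) = w^3*4

w^3*4


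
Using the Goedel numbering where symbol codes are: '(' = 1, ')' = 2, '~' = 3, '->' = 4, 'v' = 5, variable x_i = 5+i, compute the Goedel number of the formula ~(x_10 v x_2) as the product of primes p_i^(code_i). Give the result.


Formula: ~(x_10 v x_2)
Symbol codes: [3, 1, 15, 5, 7, 2]
Primes: [2, 3, 5, 7, 11, 13]
p_1^3 = 2^3 = 8
p_2^1 = 3^1 = 3
p_3^15 = 5^15 = 30517578125
p_4^5 = 7^5 = 16807
p_5^7 = 11^7 = 19487171
p_6^2 = 13^2 = 169
Product = 40540304609247802734375000

40540304609247802734375000


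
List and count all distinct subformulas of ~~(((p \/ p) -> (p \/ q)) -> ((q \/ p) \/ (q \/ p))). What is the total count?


Formula: ~~(((p \/ p) -> (p \/ q)) -> ((q \/ p) \/ (q \/ p)))
Subformulas found:
  1. q
  2. p
  3. (p \/ p)
  4. (q \/ p)
  5. (p \/ q)
  6. ((q \/ p) \/ (q \/ p))
  7. ((p \/ p) -> (p \/ q))
  8. (((p \/ p) -> (p \/ q)) -> ((q \/ p) \/ (q \/ p)))
  9. ~(((p \/ p) -> (p \/ q)) -> ((q \/ p) \/ (q \/ p)))
  10. ~~(((p \/ p) -> (p \/ q)) -> ((q \/ p) \/ (q \/ p)))
Total distinct subformulas = 10

10


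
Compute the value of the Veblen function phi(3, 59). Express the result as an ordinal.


phi(3, 59):
phi(3, beta) = eta_beta (the beta-th eta number, fixed point of zeta).
phi(3, 59) = eta_59

eta_59


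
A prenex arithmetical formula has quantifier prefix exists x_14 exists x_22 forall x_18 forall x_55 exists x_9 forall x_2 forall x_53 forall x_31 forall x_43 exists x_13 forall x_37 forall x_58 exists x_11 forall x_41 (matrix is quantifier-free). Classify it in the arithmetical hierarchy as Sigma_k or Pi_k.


Leading quantifier is exists, so the class is Sigma.
Number of quantifier blocks = alternations + 1 = 7 + 1 = 8.
Classification: Sigma_8

Sigma_8


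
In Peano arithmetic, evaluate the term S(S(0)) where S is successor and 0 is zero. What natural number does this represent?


Counting successors applied to 0:
2 applications of S to 0 = 2

2


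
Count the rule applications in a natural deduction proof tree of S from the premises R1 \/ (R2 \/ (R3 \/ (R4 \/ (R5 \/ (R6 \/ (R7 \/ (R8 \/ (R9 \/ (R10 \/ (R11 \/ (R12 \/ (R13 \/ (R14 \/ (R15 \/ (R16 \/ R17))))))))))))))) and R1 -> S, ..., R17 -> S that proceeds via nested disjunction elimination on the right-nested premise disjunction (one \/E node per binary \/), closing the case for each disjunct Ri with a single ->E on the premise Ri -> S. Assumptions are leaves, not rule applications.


The premise R1 \/ (R2 \/ (R3 \/ (R4 \/ (R5 \/ (R6 \/ (R7 \/ (R8 \/ (R9 \/ (R10 \/ (R11 \/ (R12 \/ (R13 \/ (R14 \/ (R15 \/ (R16 \/ R17))))))))))))))) contains 17 disjuncts, hence 16 binary \/ connectives.
- Each binary \/ is eliminated once: 16 \/E nodes.
- Each of the 17 cases Ri derives S by one ->E with Ri -> S: 17 ->E nodes.
Total = 16 + 17 = 33

33


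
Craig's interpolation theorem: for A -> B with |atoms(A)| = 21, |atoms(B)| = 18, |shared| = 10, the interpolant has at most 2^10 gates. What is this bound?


Shared atoms = 10
Craig interpolant size bound = 2^10
= 1024

1024


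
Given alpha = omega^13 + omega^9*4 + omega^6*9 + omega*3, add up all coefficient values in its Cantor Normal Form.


CNF: omega^13 + omega^9*4 + omega^6*9 + omega*3
Coefficients: 1 + 4 + 9 + 3 = 17

17


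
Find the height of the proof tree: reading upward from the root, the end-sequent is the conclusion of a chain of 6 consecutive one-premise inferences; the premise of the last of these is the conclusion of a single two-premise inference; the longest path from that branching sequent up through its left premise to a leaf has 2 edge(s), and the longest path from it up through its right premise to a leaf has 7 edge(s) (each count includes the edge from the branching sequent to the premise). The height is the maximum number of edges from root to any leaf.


Longest path through the left premise: 2 edges (measured from the branching sequent)
Longest path through the right premise: 7 edges
Height of the subtree rooted at the branching sequent: max(2, 7) = 7
The branching sequent sits 6 edges above the root (the chain of one-premise inferences), so height = 7 + 6 = 13

13


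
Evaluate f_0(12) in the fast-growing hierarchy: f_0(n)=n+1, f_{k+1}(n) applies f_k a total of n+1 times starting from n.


f_0(12) = 12 + 1 = 13

13


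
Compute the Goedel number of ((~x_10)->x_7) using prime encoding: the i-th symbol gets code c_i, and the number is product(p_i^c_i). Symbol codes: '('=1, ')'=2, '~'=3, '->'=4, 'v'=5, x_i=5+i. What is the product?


Formula: ((~x_10)->x_7)
Symbol codes: [1, 1, 3, 15, 2, 4, 12, 2]
Primes: [2, 3, 5, 7, 11, 13, 17, 19]
p_1^1 = 2^1 = 2
p_2^1 = 3^1 = 3
p_3^3 = 5^3 = 125
p_4^15 = 7^15 = 4747561509943
p_5^2 = 11^2 = 121
p_6^4 = 13^4 = 28561
p_7^12 = 17^12 = 582622237229761
p_8^2 = 19^2 = 361
Product = 2588122936553311245644895601758403157250

2588122936553311245644895601758403157250


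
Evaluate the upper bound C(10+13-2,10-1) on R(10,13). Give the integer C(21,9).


R(10,13) <= C(10+13-2, 10-1) = C(21, 9)
C(21, 9) = 21! / (9! * 12!)
= 293930

293930


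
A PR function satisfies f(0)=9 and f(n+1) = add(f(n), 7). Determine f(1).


f(0) = 9
f(1) = add(f(0), 7) = add(9, 7) = 16


16


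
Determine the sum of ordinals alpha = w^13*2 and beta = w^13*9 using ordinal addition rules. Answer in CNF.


Ordinal addition w^13*2 + w^13*9:
Both terms have the same exponent 13.
w^e*c + w^e*d = w^e*(c+d).
Result = w^13*(2+9) = w^13*11

w^13*11


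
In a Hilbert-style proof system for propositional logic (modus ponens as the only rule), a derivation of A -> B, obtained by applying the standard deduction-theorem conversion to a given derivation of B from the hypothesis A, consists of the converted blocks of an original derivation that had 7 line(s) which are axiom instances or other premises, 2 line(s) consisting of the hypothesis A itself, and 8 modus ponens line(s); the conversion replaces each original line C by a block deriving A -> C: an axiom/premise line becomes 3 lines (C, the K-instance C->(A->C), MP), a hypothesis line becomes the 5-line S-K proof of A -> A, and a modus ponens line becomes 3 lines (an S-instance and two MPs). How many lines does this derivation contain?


Deduction-theorem conversion, block by block:
- 7 axiom/premise lines -> 3 lines each = 21
- 2 hypothesis lines -> 5 lines each (identity proof A->A) = 10
- 8 MP lines -> 3 lines each (S-instance, MP, MP) = 24
Total = 21 + 10 + 24 = 55 lines.

55


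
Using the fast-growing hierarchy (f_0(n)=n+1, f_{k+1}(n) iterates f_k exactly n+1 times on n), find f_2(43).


f_2(43) = f_1^44(43)
f_1(m) = 2m + 1.
Iterating: f_1^k(n) = 2^k*(n+1) - 1.
f_2(43) = 2^44*(43+1) - 1 = 17592186044416*44 - 1 = 774056185954303

774056185954303


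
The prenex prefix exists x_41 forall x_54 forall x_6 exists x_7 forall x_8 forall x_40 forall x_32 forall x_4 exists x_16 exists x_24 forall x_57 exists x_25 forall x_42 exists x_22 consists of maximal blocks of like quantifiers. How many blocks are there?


Alternations = 8.
Blocks = alternations + 1 = 9

9


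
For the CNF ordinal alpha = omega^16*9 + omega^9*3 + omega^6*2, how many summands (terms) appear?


CNF: omega^16*9 + omega^9*3 + omega^6*2
Count the summands separated by '+':
  term 1: omega^16*9
  term 2: omega^9*3
  term 3: omega^6*2
Total terms = 3

3


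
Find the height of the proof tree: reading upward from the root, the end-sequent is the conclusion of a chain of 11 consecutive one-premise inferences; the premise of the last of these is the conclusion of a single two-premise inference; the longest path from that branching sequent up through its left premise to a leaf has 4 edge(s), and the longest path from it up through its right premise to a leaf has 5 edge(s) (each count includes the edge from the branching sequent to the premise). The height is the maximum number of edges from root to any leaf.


Longest path through the left premise: 4 edges (measured from the branching sequent)
Longest path through the right premise: 5 edges
Height of the subtree rooted at the branching sequent: max(4, 5) = 5
The branching sequent sits 11 edges above the root (the chain of one-premise inferences), so height = 5 + 11 = 16

16


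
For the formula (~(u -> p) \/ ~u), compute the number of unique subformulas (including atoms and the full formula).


Formula: (~(u -> p) \/ ~u)
Subformulas found:
  1. u
  2. p
  3. ~u
  4. (u -> p)
  5. ~(u -> p)
  6. (~(u -> p) \/ ~u)
Total distinct subformulas = 6

6


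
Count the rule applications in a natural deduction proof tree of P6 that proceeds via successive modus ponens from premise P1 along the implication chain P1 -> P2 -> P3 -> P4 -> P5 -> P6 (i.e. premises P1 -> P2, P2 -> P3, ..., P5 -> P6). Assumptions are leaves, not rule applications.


We have a chain: P1 -> P2 -> P3 -> P4 -> P5 -> P6.
Each modus ponens application produces the next variable.
The chain has 6 propositions, so 6-1 = 5 modus ponens steps.
Total inference nodes = 5

5


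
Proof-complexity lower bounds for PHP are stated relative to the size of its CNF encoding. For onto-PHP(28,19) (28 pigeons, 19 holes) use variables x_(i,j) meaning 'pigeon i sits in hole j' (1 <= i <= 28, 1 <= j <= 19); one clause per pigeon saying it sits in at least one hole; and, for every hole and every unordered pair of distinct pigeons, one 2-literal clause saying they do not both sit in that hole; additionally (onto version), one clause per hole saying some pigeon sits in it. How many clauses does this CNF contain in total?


onto-PHP(28,19): 28 pigeons, 19 holes, 28*19 = 532 variables.
- pigeon clauses: one per pigeon -> 28 clauses
- hole clauses: 19 holes * C(28,2) = 19 * 378 -> 7182 clauses
- onto clauses: one per hole -> 19 clauses
Total clauses = 28 + 7182 + 19 = 7229

7229


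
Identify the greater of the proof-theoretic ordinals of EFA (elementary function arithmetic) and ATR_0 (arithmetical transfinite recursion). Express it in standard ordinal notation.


Proof-theoretic ordinal of EFA (elementary function arithmetic): omega^3
Proof-theoretic ordinal of ATR_0 (arithmetical transfinite recursion): Gamma_0
Comparing: omega^3 < Gamma_0.
The larger ordinal is Gamma_0 (from ATR_0 (arithmetical transfinite recursion)).

Gamma_0


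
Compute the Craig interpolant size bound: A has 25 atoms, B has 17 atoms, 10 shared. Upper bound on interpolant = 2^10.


Shared atoms = 10
Craig interpolant size bound = 2^10
= 1024

1024


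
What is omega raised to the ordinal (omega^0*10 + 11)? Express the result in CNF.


omega^(omega^0*10 + 11):
omega^0 = 1, so the exponent is 10 + 11 = 21 (finite ordinal addition).
Result = omega^21, already a single CNF term.

omega^21


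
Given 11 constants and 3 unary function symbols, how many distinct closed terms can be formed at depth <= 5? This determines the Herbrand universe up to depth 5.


Herbrand terms by depth:
Depth 0: 11 constants
Depth 1: 33 new terms (running total: 44)
Depth 2: 99 new terms (running total: 143)
Depth 3: 297 new terms (running total: 440)
Depth 4: 891 new terms (running total: 1331)
Depth 5: 2673 new terms (running total: 4004)
Total distinct ground terms = 4004

4004


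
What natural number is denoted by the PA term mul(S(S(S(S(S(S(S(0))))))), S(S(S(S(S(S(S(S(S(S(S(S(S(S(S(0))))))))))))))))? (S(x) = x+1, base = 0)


mul(S^7(0), S^15(0)):
S^7(0) = 7
S^15(0) = 15
7 * 15 = 105

105


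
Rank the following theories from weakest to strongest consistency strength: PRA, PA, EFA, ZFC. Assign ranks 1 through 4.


Ordering by consistency strength:
1. EFA
2. PRA
3. PA
4. ZFC


PRA=2, PA=3, EFA=1, ZFC=4


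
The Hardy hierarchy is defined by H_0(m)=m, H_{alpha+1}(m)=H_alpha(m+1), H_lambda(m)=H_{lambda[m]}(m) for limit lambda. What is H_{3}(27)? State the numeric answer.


H_3(27):
For finite ordinals k, H_k(n) = n + k (each successor step adds 1).
H_3(27) = 27 + 3 = 30

30


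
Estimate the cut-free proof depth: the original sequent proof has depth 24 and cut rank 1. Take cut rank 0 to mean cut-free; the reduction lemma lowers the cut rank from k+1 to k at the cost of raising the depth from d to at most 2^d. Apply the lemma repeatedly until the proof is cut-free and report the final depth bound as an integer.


Each rank reduction sends depth d to at most 2^d; cut rank r needs r reductions.
2_0(24) = 24
2_1(24) = 2^24 = 16777216
Cut-free depth bound = 16777216

16777216


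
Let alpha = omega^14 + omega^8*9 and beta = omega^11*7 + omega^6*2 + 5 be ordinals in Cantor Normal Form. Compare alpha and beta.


Compare term by term from highest exponent:
alpha = omega^14 + omega^8*9
beta = omega^11*7 + omega^6*2 + 5
Term 1: alpha has omega^14*1, beta has omega^11*7
Term 2: alpha has omega^8*9, beta has omega^6*2
Term 3: alpha has omega^0*0, beta has omega^0*5
Result: alpha > beta

alpha > beta


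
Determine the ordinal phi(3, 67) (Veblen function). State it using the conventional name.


phi(3, 67):
phi(3, beta) = eta_beta (the beta-th eta number, fixed point of zeta).
phi(3, 67) = eta_67

eta_67


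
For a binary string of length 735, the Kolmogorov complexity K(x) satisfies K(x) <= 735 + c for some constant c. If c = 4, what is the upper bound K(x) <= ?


K(x) <= |x| + c = 735 + 4 = 739

739


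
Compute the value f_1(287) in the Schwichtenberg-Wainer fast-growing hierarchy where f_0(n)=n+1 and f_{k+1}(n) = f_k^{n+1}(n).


f_1(287) = f_0^288(287)
f_0 adds 1 each time, applied 288 times.
f_1(287) = 287 + 288 = 575

575


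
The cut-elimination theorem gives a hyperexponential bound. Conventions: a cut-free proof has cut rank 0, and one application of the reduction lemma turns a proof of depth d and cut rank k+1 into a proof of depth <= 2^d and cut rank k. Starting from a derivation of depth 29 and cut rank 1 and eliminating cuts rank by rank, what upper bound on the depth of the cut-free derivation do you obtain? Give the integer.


Each rank reduction sends depth d to at most 2^d; cut rank r needs r reductions.
2_0(29) = 29
2_1(29) = 2^29 = 536870912
Cut-free depth bound = 536870912

536870912


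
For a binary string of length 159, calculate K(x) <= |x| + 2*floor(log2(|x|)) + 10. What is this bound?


floor(log2(159)) = 7
2 * 7 = 14
K(x) <= 159 + 14 + 10 = 183

183


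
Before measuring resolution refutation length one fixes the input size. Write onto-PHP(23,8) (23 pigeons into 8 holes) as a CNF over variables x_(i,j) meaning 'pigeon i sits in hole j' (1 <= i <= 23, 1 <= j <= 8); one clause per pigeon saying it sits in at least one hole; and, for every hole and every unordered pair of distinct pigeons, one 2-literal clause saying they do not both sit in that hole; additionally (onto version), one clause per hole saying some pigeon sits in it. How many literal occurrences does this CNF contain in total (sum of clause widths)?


onto-PHP(23,8): 23 pigeons, 8 holes, 23*8 = 184 variables.
- pigeon clauses: one per pigeon -> 23 clauses of width 8 -> 184 literals
- hole clauses: 8 holes * C(23,2) = 8 * 253 -> 2024 clauses of width 2 -> 4048 literals
- onto clauses: one per hole -> 8 clauses of width 23 -> 184 literals
Total literal occurrences = 184 + 4048 + 184 = 4416

4416


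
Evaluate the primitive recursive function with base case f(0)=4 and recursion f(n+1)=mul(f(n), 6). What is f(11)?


f(0) = 4
f(1) = mul(f(0), 6) = mul(4, 6) = 24
f(2) = mul(f(1), 6) = mul(24, 6) = 144
f(3) = mul(f(2), 6) = mul(144, 6) = 864
f(4) = mul(f(3), 6) = mul(864, 6) = 5184
f(5) = mul(f(4), 6) = mul(5184, 6) = 31104
f(6) = mul(f(5), 6) = mul(31104, 6) = 186624
f(7) = mul(f(6), 6) = mul(186624, 6) = 1119744
f(8) = mul(f(7), 6) = mul(1119744, 6) = 6718464
f(9) = mul(f(8), 6) = mul(6718464, 6) = 40310784
f(10) = mul(f(9), 6) = mul(40310784, 6) = 241864704
f(11) = mul(f(10), 6) = mul(241864704, 6) = 1451188224


1451188224


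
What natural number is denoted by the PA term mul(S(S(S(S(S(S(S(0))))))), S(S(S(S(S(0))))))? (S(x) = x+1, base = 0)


mul(S^7(0), S^5(0)):
S^7(0) = 7
S^5(0) = 5
7 * 5 = 35

35


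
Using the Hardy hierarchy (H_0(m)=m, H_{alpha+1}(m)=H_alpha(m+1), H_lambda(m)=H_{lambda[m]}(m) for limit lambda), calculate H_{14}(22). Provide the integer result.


H_14(22):
For finite ordinals k, H_k(n) = n + k (each successor step adds 1).
H_14(22) = 22 + 14 = 36

36


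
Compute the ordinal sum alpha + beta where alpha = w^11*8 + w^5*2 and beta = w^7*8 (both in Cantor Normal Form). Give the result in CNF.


Ordinal addition (w^11*8 + w^5*2) + w^7*8:
alpha's leading term has exponent 11 > beta's exponent 7, so it survives.
alpha's tail term has exponent 5 < beta's exponent 7, so it is absorbed by beta.
In ordinal addition, any term followed by a strictly larger-exponent term is absorbed.
Result = w^11*8 + w^7*8

w^11*8 + w^7*8


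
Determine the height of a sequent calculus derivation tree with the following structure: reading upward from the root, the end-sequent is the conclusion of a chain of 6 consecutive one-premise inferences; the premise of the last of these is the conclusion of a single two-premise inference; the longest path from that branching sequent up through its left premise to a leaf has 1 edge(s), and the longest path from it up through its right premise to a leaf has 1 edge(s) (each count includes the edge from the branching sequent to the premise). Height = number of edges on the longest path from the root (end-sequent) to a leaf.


Longest path through the left premise: 1 edges (measured from the branching sequent)
Longest path through the right premise: 1 edges
Height of the subtree rooted at the branching sequent: max(1, 1) = 1
The branching sequent sits 6 edges above the root (the chain of one-premise inferences), so height = 1 + 6 = 7

7


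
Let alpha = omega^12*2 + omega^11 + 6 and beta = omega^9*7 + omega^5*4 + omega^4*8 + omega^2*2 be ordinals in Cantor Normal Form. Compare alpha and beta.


Compare term by term from highest exponent:
alpha = omega^12*2 + omega^11 + 6
beta = omega^9*7 + omega^5*4 + omega^4*8 + omega^2*2
Term 1: alpha has omega^12*2, beta has omega^9*7
Term 2: alpha has omega^11*1, beta has omega^5*4
Term 3: alpha has omega^0*6, beta has omega^4*8
Term 4: alpha has omega^0*0, beta has omega^2*2
Result: alpha > beta

alpha > beta


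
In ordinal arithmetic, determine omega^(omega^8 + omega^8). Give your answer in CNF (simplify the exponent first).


omega^(omega^8 + omega^8):
Both terms of the exponent have the same exponent 8, so they merge: omega^8 + omega^8 = omega^8*(1+1) = omega^8*2.
omega raised to a CNF ordinal is a single CNF term: Result = omega^(omega^8*2)

omega^(omega^8*2)


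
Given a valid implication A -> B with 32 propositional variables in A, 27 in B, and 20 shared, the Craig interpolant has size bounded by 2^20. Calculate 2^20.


Shared atoms = 20
Craig interpolant size bound = 2^20
= 1048576

1048576


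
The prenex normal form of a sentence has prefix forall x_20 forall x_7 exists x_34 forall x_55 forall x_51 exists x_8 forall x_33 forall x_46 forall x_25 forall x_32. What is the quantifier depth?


Quantifier prefix has 10 quantifier symbols.
Quantifier depth = 10

10


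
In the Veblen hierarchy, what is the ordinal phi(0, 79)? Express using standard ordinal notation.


phi(0, 79):
phi(0, beta) = omega^beta by definition.
phi(0, 79) = omega^79

omega^79


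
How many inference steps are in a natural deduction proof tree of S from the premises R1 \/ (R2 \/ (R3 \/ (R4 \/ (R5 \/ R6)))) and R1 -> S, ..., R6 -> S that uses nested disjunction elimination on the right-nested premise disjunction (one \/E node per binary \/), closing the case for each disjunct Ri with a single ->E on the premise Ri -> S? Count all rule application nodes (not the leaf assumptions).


The premise R1 \/ (R2 \/ (R3 \/ (R4 \/ (R5 \/ R6)))) contains 6 disjuncts, hence 5 binary \/ connectives.
- Each binary \/ is eliminated once: 5 \/E nodes.
- Each of the 6 cases Ri derives S by one ->E with Ri -> S: 6 ->E nodes.
Total = 5 + 6 = 11

11


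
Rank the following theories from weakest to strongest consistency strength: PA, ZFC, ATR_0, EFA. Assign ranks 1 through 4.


Ordering by consistency strength:
1. EFA
2. PA
3. ATR_0
4. ZFC


PA=2, ZFC=4, ATR_0=3, EFA=1


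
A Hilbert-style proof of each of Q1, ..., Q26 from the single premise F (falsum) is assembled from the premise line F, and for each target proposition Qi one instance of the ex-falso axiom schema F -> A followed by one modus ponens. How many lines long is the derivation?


Ex falso, line by line:
- 1 premise line (F)
- 26 targets, each needing 1 axiom instance (F -> Qi) + 1 MP = 2 lines: 2 * 26 = 52
Total = 1 + 52 = 53 lines.

53


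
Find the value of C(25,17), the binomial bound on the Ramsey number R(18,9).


R(18,9) <= C(18+9-2, 18-1) = C(25, 17)
C(25, 17) = 25! / (17! * 8!)
= 1081575

1081575


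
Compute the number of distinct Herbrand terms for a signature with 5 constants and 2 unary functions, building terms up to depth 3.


Herbrand terms by depth:
Depth 0: 5 constants
Depth 1: 10 new terms (running total: 15)
Depth 2: 20 new terms (running total: 35)
Depth 3: 40 new terms (running total: 75)
Total distinct ground terms = 75

75


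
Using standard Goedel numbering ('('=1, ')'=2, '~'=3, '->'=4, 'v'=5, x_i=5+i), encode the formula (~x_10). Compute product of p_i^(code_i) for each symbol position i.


Formula: (~x_10)
Symbol codes: [1, 3, 15, 2]
Primes: [2, 3, 5, 7]
p_1^1 = 2^1 = 2
p_2^3 = 3^3 = 27
p_3^15 = 5^15 = 30517578125
p_4^2 = 7^2 = 49
Product = 80749511718750

80749511718750


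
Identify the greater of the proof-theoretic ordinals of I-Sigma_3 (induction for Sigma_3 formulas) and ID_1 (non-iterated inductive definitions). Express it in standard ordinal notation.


Proof-theoretic ordinal of I-Sigma_3 (induction for Sigma_3 formulas): omega^(omega^(omega^omega))
Proof-theoretic ordinal of ID_1 (non-iterated inductive definitions): psi_0(epsilon_{Omega+1})
Comparing: omega^(omega^(omega^omega)) < psi_0(epsilon_{Omega+1}).
The larger ordinal is psi_0(epsilon_{Omega+1}) (from ID_1 (non-iterated inductive definitions)).

psi_0(epsilon_{Omega+1})


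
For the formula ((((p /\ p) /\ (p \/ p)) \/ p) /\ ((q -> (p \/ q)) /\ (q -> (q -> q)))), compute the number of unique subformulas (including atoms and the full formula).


Formula: ((((p /\ p) /\ (p \/ p)) \/ p) /\ ((q -> (p \/ q)) /\ (q -> (q -> q))))
Subformulas found:
  1. q
  2. p
  3. (p \/ p)
  4. (q -> q)
  5. (p \/ q)
  6. (p /\ p)
  7. (q -> (q -> q))
  8. (q -> (p \/ q))
  9. ((p /\ p) /\ (p \/ p))
  10. (((p /\ p) /\ (p \/ p)) \/ p)
  11. ((q -> (p \/ q)) /\ (q -> (q -> q)))
  12. ((((p /\ p) /\ (p \/ p)) \/ p) /\ ((q -> (p \/ q)) /\ (q -> (q -> q))))
Total distinct subformulas = 12

12


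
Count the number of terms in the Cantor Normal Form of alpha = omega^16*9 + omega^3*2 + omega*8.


CNF: omega^16*9 + omega^3*2 + omega*8
Count the summands separated by '+':
  term 1: omega^16*9
  term 2: omega^3*2
  term 3: omega*8
Total terms = 3

3


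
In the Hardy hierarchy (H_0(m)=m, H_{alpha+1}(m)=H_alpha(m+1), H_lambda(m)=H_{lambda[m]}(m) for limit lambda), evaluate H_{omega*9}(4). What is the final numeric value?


H_{omega*9}(4):
For the Hardy hierarchy, H_{omega*k}(n) = 2^k * n.
2^9 = 512.
512 * 4 = 2048

2048


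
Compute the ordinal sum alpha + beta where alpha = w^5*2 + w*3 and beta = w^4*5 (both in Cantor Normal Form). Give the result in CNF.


Ordinal addition (w^5*2 + w*3) + w^4*5:
alpha's leading term has exponent 5 > beta's exponent 4, so it survives.
alpha's tail term has exponent 1 < beta's exponent 4, so it is absorbed by beta.
In ordinal addition, any term followed by a strictly larger-exponent term is absorbed.
Result = w^5*2 + w^4*5

w^5*2 + w^4*5


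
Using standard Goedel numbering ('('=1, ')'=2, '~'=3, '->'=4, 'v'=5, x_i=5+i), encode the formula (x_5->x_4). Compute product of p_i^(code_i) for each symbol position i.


Formula: (x_5->x_4)
Symbol codes: [1, 10, 4, 9, 2]
Primes: [2, 3, 5, 7, 11]
p_1^1 = 2^1 = 2
p_2^10 = 3^10 = 59049
p_3^4 = 5^4 = 625
p_4^9 = 7^9 = 40353607
p_5^2 = 11^2 = 121
Product = 360404571136128750

360404571136128750
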